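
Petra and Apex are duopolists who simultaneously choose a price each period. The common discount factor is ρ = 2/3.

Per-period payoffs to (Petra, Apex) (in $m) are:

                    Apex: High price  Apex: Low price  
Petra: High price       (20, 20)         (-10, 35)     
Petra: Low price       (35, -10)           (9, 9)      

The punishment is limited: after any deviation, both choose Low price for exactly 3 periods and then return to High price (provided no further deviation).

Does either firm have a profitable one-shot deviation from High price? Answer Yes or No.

No

A one-shot deviation gives 35 now, then 9 for 3 periods, then back to 20.
Gain from deviating: (35−20) today; loss: (20−9) in each of the next 3 periods.
No-deviation condition: (20−9)(ρ+…+ρ^3) ≥ 35−20, i.e. ρ+…+ρ^3 ≥ 15/11.
At ρ = 2/3: ρ+…+ρ^3 = 1.4074 ≥ 1.3636.
So cooperation is sustainable.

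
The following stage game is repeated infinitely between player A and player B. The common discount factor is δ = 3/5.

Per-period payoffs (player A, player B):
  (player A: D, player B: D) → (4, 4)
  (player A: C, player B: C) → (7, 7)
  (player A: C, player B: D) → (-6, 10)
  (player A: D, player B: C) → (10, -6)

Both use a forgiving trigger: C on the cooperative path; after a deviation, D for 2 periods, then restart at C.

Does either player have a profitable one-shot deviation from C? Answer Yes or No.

Yes

A one-shot deviation gives 10 now, then 4 for 2 periods, then back to 7.
Gain from deviating: (10−7) today; loss: (7−4) in each of the next 2 periods.
No-deviation condition: (7−4)(δ+…+δ^2) ≥ 10−7, i.e. δ+…+δ^2 ≥ 1.
At δ = 3/5: δ+…+δ^2 = 0.9600 < 1.0000.
So cooperation is not sustainable.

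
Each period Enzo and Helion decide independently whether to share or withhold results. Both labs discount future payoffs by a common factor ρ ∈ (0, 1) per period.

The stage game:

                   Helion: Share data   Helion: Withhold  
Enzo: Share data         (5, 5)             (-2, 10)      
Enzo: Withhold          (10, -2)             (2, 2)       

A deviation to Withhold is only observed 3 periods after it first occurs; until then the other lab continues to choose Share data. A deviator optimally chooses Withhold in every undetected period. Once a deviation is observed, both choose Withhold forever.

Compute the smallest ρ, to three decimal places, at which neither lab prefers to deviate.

A deviator earns 10 for 3 periods, then 2 forever; cooperating earns 5 forever. Multiplying the IC by (1−ρ):
5 ≥ 10(1−ρ^3) + 2ρ^3, so 8·ρ^3 ≥ 5 and ρ^3 ≥ 5/8.
ρ ≥ (5/8)^(1/3) ≈ 0.855.

0.855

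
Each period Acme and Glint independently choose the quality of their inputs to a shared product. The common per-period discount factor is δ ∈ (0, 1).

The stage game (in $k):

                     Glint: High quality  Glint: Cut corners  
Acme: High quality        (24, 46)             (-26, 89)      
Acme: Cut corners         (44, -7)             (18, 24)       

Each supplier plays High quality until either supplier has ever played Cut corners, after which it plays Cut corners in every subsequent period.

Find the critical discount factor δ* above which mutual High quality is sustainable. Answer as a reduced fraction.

10/13

Acme: cooperation gives 24 each period; deviation gives 44 once then 18 forever.
  24/(1−δ) ≥ 44 + 18δ/(1−δ) ⇒ δ ≥ 20/26 = 10/13.
Glint: cooperation gives 46 each period; deviation gives 89 once then 24 forever.
  δ ≥ 43/65.
Both must hold, so the binding constraint is Acme's: δ ≥ 10/13.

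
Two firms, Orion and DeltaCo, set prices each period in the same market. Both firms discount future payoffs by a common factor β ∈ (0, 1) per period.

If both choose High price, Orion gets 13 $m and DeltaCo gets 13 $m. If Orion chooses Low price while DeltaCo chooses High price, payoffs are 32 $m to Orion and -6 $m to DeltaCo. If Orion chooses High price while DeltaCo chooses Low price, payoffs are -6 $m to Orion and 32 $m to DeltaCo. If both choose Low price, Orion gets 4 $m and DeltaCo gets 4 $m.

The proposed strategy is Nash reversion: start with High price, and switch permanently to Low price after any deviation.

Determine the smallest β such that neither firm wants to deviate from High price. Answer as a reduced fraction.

19/28

Under grim trigger the critical discount factor is (T−C)/(T−P) with T = 32, C = 13, P = 4.
β* = (32−13)/(32−4) = 19/28.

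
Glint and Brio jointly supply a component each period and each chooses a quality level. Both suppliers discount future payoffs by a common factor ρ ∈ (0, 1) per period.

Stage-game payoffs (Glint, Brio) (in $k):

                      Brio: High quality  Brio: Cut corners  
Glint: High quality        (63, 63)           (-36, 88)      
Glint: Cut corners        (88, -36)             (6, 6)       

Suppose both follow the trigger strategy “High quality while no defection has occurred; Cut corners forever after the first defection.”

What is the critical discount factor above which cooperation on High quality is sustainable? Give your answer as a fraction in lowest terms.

63/(1−ρ) ≥ 88 + 6ρ/(1−ρ)
63 ≥ 88 − 82ρ
ρ ≥ 25/82.

25/82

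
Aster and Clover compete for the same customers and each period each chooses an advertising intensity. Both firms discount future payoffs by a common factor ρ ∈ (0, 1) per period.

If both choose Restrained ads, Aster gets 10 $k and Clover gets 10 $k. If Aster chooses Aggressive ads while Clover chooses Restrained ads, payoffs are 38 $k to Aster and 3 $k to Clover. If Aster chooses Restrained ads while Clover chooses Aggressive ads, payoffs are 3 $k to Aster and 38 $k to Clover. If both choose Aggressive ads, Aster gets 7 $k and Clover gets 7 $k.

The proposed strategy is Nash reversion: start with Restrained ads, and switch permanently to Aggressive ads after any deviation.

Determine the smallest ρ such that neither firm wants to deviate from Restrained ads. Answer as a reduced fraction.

28/31

Under grim trigger the critical discount factor is (T−C)/(T−P) with T = 38, C = 10, P = 7.
ρ* = (38−10)/(38−7) = 28/31.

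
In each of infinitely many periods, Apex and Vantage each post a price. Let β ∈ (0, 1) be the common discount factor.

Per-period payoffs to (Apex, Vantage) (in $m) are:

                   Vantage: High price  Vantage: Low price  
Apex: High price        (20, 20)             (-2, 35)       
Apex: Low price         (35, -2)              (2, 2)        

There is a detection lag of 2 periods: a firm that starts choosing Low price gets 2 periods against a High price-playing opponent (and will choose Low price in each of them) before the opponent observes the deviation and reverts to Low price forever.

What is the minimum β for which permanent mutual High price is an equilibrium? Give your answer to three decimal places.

Deviating for the 2 undetected periods gains 35−20 = 15 per period over cooperation, then loses 20−2 = 18 per period forever once punishment starts.
Gain: 15(1 + β + … + β^1); loss: 18·β^2/(1−β).
No profitable deviation ⇔ 15(1−β^2) ≤ 18·β^2, i.e. β^2 ≥ 15/(15+18) = 5/11.
Hence β ≥ (5/11)^(1/2) ≈ 0.674.

0.674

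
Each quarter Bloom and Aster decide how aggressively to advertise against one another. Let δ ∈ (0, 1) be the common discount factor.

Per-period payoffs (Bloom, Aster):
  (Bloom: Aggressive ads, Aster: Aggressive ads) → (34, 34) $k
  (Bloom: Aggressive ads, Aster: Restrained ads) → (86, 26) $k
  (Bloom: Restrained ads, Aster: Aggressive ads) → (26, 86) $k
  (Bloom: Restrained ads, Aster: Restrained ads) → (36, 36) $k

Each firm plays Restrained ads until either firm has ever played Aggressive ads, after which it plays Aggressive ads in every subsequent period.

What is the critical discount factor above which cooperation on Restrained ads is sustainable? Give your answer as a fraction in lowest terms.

25/26

36/(1−δ) ≥ 86 + 34δ/(1−δ)
36 ≥ 86 − 52δ
δ ≥ 50/52 = 25/26.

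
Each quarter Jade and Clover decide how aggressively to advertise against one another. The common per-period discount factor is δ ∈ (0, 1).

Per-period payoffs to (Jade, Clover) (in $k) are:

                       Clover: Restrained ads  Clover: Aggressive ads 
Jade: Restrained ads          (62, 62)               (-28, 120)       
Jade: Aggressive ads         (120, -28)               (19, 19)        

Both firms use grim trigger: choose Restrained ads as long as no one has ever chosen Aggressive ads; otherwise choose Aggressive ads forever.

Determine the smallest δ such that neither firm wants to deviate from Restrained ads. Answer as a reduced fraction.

Under grim trigger the critical discount factor is (T−C)/(T−P) with T = 120, C = 62, P = 19.
δ* = (120−62)/(120−19) = 58/101.

58/101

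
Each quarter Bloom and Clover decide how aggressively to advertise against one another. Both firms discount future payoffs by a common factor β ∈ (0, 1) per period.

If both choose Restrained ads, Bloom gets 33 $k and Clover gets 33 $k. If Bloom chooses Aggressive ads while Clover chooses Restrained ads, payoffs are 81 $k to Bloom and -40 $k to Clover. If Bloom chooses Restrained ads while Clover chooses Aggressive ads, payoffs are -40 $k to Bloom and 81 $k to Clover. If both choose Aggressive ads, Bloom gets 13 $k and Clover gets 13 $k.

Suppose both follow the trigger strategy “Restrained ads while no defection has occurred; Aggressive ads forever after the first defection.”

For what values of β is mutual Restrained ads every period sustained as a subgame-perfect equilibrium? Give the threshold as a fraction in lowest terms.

Cooperation forever yields 33 each period: 33/(1−β).
Deviating yields 81 once, then 13 forever: 81 + 13β/(1−β).
No profitable deviation requires 33/(1−β) ≥ 81 + 13β/(1−β).
Multiplying by (1−β): 33 ≥ 81(1−β) + 13β = 81 − 68β.
So 68β ≥ 48, i.e. β ≥ 48/68 = 12/17.

12/17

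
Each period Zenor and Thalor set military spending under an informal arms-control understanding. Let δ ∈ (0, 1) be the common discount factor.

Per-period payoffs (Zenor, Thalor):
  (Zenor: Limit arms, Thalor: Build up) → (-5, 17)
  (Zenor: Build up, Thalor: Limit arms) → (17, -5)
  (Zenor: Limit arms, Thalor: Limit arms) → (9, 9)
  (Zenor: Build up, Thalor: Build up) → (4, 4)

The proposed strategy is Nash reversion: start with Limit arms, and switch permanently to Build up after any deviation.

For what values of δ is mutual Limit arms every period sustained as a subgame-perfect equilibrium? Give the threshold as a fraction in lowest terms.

Cooperation forever yields 9 each period: 9/(1−δ).
Deviating yields 17 once, then 4 forever: 17 + 4δ/(1−δ).
No profitable deviation requires 9/(1−δ) ≥ 17 + 4δ/(1−δ).
Multiplying by (1−δ): 9 ≥ 17(1−δ) + 4δ = 17 − 13δ.
So 13δ ≥ 8, i.e. δ ≥ 8/13.

8/13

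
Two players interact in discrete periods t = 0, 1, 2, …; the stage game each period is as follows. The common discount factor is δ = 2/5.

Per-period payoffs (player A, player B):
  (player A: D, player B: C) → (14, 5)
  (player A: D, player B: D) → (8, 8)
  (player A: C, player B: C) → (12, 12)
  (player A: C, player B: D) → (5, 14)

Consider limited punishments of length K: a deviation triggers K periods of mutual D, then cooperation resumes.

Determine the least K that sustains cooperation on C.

Need Σ_{k=1}^{K} δ^k ≥ (14−12)/(12−8) = 0.5000 at δ = 2/5.
At K = 1 the sum is 0.4000 < 0.5000; at K = 2 it is 0.5600 ≥ 0.5000.
So the minimum punishment length is K = 2.

2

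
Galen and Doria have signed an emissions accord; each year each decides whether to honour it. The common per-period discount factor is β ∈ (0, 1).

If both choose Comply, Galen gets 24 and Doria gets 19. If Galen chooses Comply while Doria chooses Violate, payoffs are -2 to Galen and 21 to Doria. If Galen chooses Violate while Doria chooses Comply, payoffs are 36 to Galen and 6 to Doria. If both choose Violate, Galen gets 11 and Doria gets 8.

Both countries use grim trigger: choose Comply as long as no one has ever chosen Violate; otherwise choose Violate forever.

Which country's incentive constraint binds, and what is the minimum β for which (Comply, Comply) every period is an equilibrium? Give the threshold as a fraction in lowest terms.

Galen; β ≥ 12/25

For Galen: deviation gain 36−24 = 12, per-period punishment loss 24−11 = 13. IC gives β ≥ 12/25.
For Doria: gain 2, loss 11 per period, so β ≥ 2/13.
The tighter constraint is Galen's, so cooperation needs β ≥ 12/25.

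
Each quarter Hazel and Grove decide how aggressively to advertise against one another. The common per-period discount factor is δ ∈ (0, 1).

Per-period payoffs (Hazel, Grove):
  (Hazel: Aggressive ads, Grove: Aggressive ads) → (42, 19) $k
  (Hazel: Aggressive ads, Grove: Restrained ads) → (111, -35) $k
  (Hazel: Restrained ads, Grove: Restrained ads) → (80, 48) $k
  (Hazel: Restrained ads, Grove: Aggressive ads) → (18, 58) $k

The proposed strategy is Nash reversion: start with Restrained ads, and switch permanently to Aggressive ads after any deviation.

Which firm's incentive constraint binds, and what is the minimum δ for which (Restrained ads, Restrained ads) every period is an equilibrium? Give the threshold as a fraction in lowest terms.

Hazel; δ ≥ 31/69

Hazel's threshold: (111−80)/(111−42) = 31/69.
Grove's threshold: (58−48)/(58−19) = 10/39.
31/69 > 10/39, so Hazel binds and δ* = 31/69.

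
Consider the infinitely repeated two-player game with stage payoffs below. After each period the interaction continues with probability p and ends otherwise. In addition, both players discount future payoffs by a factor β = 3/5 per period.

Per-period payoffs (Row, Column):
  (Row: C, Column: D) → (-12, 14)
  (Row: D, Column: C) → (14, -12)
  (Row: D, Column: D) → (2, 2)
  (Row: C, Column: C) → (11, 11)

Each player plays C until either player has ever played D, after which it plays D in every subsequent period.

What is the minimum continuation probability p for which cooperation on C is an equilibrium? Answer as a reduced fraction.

Expected continuation weight on next period's payoff is β·p = 3/5·p, which plays the role of the discount factor.
Cooperation requires 3/5·p ≥ (14−11)/(14−2) = 1/4, hence p ≥ 5/12.

5/12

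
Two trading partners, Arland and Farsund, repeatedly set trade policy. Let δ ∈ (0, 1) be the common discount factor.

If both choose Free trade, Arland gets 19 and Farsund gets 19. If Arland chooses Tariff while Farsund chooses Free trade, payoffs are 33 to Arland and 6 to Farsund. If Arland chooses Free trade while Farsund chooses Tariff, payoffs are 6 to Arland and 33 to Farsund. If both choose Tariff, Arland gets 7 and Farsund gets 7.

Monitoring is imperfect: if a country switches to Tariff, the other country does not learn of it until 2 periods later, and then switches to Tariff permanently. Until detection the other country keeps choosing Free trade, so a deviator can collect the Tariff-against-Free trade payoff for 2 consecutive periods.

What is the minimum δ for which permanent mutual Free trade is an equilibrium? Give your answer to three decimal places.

The best deviation is to choose Tariff for all 2 undetected periods, earning 33 each, then 7 forever once detected.
Deviation value: 33(1−δ^2)/(1−δ) + 7δ^2/(1−δ); cooperation value: 19/(1−δ).
IC: 19 ≥ 33(1−δ^2) + 7δ^2 = 33 − 26δ^2.
So δ^2 ≥ 14/26 = 7/13, giving δ ≥ (7/13)^(1/2) ≈ 0.734.

0.734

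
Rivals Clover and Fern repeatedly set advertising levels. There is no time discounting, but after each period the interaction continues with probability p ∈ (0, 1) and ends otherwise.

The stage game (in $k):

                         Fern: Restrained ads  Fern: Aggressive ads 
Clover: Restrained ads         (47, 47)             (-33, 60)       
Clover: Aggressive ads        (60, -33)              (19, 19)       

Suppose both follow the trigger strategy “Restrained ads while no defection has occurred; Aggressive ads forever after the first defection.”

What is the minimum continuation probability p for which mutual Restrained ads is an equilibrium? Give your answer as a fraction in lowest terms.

Expected cooperation value is 47 + p·47 + p²·47 + … = 47/(1−p); deviation gives 60 + p·19/(1−p).
47 ≥ 60(1−p) + 19p ⇒ 41p ≥ 13 ⇒ p ≥ 13/41.

13/41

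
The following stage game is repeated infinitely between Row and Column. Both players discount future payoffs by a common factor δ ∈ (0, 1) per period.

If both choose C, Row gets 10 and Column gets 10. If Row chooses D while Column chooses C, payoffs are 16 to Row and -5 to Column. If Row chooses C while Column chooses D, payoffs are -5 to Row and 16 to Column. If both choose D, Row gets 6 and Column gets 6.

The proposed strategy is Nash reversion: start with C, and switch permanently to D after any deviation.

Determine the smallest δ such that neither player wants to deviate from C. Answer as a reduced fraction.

3/5

Cooperation forever yields 10 each period: 10/(1−δ).
Deviating yields 16 once, then 6 forever: 16 + 6δ/(1−δ).
No profitable deviation requires 10/(1−δ) ≥ 16 + 6δ/(1−δ).
Multiplying by (1−δ): 10 ≥ 16(1−δ) + 6δ = 16 − 10δ.
So 10δ ≥ 6, i.e. δ ≥ 6/10 = 3/5.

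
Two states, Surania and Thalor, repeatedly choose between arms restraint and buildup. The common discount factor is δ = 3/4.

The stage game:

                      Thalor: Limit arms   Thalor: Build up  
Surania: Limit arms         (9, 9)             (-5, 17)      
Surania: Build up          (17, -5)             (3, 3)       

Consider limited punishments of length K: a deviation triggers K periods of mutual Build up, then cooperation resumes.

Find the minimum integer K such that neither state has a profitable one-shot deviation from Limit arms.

Need Σ_{k=1}^{K} δ^k ≥ (17−9)/(9−3) = 1.3333 at δ = 3/4.
At K = 2 the sum is 1.3125 < 1.3333; at K = 3 it is 1.7344 ≥ 1.3333.
So the minimum punishment length is K = 3.

3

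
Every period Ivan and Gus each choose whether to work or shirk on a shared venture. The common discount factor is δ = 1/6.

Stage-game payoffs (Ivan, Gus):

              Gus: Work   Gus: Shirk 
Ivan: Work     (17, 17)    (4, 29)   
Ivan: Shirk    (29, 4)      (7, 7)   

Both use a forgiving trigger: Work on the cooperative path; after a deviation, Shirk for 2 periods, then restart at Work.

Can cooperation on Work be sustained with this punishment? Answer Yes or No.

No

IC: δ+…+δ^2 ≥ (29−17)/(17−7) = 6/5.
At δ = 1/6: partial sum = 0.1944 < 1.2000. Cooperation not sustainable.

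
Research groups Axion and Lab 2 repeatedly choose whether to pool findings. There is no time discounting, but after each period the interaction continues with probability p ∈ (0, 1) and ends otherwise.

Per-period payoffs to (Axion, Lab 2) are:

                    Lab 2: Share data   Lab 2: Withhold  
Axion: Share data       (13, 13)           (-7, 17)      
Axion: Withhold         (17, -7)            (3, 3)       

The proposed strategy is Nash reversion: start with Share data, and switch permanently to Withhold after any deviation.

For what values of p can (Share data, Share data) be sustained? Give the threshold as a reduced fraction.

2/7

Expected cooperation value is 13 + p·13 + p²·13 + … = 13/(1−p); deviation gives 17 + p·3/(1−p).
13 ≥ 17(1−p) + 3p ⇒ 14p ≥ 4 ⇒ p ≥ 4/14 = 2/7.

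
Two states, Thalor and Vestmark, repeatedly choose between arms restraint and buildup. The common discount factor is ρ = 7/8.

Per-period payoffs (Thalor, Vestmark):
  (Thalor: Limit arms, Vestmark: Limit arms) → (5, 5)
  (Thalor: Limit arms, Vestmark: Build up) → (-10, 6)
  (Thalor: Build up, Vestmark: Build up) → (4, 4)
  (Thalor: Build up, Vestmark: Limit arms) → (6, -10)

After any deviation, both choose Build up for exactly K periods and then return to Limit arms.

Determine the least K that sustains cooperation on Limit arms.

IC: ρ(1−ρ^K)/(1−ρ) ≥ (6−5)/(5−4) = 1.
With ρ = 7/8: need 1 − ρ^K ≥ 1·(1−7/8)/(7/8), i.e. ρ^K ≤ 0.8571.
Since (7/8)^1 = 0.8750 and (7/8)^2 = 0.7656, the smallest such K is 2.

2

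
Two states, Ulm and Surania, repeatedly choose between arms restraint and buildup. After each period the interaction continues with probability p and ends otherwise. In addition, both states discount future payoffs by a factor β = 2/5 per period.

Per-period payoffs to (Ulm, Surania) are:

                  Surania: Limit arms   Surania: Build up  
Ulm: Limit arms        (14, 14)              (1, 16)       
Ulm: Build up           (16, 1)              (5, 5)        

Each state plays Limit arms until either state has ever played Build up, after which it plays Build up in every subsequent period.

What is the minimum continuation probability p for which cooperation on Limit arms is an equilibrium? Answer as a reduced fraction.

5/11

With continuation probability p and discount β, the effective per-period discount factor is βp.
Grim-trigger IC: βp ≥ (16−14)/(16−5) = 2/11.
So p ≥ (2/11)/(2/5) = 5/11.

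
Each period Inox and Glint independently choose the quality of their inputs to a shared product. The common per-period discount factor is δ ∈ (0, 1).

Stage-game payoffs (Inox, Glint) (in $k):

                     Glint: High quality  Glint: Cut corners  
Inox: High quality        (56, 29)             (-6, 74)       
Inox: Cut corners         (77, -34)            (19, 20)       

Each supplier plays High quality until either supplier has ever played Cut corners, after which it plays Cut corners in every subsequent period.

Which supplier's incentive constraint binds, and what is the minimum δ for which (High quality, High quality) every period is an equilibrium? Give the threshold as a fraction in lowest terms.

For Inox: deviation gain 77−56 = 21, per-period punishment loss 56−19 = 37. IC gives δ ≥ 21/58.
For Glint: gain 45, loss 9 per period, so δ ≥ 45/54 = 5/6.
The tighter constraint is Glint's, so cooperation needs δ ≥ 5/6.

Glint; δ ≥ 5/6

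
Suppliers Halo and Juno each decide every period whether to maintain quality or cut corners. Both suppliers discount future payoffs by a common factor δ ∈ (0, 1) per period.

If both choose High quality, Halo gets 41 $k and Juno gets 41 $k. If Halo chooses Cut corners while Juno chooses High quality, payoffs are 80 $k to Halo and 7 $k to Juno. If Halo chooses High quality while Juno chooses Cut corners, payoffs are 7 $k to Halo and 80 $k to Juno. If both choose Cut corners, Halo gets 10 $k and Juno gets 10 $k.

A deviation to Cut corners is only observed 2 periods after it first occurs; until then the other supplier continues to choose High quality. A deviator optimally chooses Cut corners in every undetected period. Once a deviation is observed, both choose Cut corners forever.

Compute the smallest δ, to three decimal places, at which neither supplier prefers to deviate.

The best deviation is to choose Cut corners for all 2 undetected periods, earning 80 each, then 10 forever once detected.
Deviation value: 80(1−δ^2)/(1−δ) + 10δ^2/(1−δ); cooperation value: 41/(1−δ).
IC: 41 ≥ 80(1−δ^2) + 10δ^2 = 80 − 70δ^2.
So δ^2 ≥ 39/70, giving δ ≥ (39/70)^(1/2) ≈ 0.746.

0.746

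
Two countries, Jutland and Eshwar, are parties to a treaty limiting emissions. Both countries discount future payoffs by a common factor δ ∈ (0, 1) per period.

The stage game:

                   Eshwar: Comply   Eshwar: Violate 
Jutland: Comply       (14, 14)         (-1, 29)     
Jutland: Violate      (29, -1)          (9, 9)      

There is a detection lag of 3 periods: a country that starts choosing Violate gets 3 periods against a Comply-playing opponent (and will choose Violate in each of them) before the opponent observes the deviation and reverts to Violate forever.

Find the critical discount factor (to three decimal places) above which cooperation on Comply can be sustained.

0.909

The best deviation is to choose Violate for all 3 undetected periods, earning 29 each, then 9 forever once detected.
Deviation value: 29(1−δ^3)/(1−δ) + 9δ^3/(1−δ); cooperation value: 14/(1−δ).
IC: 14 ≥ 29(1−δ^3) + 9δ^3 = 29 − 20δ^3.
So δ^3 ≥ 15/20 = 3/4, giving δ ≥ (3/4)^(1/3) ≈ 0.909.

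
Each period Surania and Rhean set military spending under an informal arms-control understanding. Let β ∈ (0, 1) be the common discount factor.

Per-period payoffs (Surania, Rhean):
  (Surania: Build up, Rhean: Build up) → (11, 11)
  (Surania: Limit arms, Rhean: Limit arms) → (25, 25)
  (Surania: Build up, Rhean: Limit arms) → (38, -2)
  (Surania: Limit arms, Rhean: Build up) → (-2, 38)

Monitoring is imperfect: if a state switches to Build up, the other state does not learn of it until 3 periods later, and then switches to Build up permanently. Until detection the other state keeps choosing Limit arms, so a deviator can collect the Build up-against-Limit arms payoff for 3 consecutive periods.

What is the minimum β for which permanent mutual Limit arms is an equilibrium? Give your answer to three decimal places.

0.784

The best deviation is to choose Build up for all 3 undetected periods, earning 38 each, then 11 forever once detected.
Deviation value: 38(1−β^3)/(1−β) + 11β^3/(1−β); cooperation value: 25/(1−β).
IC: 25 ≥ 38(1−β^3) + 11β^3 = 38 − 27β^3.
So β^3 ≥ 13/27, giving β ≥ (13/27)^(1/3) ≈ 0.784.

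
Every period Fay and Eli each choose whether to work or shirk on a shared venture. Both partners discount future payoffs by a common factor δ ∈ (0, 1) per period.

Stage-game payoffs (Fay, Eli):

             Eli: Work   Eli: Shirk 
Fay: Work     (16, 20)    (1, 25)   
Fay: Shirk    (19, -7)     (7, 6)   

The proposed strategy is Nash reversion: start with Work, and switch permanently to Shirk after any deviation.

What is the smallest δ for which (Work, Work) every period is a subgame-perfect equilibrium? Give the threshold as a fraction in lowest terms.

5/19

For Fay: deviation gain 19−16 = 3, per-period punishment loss 16−7 = 9. IC gives δ ≥ 3/12 = 1/4.
For Eli: gain 5, loss 14 per period, so δ ≥ 5/19.
The tighter constraint is Eli's, so cooperation needs δ ≥ 5/19.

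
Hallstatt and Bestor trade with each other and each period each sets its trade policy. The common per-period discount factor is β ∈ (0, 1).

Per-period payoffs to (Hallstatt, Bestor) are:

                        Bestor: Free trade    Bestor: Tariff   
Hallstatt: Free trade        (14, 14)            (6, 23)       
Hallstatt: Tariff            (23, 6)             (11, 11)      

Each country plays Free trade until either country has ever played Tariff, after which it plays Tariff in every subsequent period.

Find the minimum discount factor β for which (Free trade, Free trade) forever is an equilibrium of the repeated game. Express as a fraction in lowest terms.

3/4

14/(1−β) ≥ 23 + 11β/(1−β)
14 ≥ 23 − 12β
β ≥ 9/12 = 3/4.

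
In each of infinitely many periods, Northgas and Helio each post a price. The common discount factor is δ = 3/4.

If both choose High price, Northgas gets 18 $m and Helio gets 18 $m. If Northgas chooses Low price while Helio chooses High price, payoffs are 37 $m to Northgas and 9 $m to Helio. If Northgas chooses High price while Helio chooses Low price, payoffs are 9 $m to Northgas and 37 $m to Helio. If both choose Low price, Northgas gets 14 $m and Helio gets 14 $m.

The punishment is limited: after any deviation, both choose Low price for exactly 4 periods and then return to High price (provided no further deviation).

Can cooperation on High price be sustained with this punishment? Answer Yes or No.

No

A one-shot deviation gives 37 now, then 14 for 4 periods, then back to 18.
Gain from deviating: (37−18) today; loss: (18−14) in each of the next 4 periods.
No-deviation condition: (18−14)(δ+…+δ^4) ≥ 37−18, i.e. δ+…+δ^4 ≥ 19/4.
At δ = 3/4: δ+…+δ^4 = 2.0508 < 4.7500.
So cooperation is not sustainable.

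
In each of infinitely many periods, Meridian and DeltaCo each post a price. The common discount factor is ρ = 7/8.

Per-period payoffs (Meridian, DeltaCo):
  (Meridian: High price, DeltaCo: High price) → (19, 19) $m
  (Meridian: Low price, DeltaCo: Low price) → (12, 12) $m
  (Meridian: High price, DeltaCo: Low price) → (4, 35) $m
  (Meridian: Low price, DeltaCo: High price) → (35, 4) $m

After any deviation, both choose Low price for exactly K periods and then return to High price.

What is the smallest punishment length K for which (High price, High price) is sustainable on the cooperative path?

3

No profitable deviation requires (19−12)(ρ+…+ρ^K) ≥ 35−19, i.e. ρ+…+ρ^K ≥ 16/7 ≈ 2.2857.
With ρ = 7/8, the partial sums are K=1: 0.8750, K=2: 1.6406, K=3: 2.3105.
K = 3 is the first length at which the sum reaches 2.2857.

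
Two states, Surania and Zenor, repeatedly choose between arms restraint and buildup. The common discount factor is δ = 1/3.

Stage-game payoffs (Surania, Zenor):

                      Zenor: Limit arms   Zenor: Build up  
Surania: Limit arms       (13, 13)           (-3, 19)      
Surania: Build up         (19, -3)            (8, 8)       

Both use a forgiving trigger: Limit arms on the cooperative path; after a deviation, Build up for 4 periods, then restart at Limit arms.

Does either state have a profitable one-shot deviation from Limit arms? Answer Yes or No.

Comparing payoff streams over the 5 periods until play realigns: cooperate → 13(1+δ+…+δ^4); deviate → 19 + 8(δ+…+δ^4).
Cooperation is sustained iff (13−8)(δ+…+δ^4) ≥ 19−13.
δ+…+δ^4 = 1/3·(1−(1/3)^4)/(1−1/3) = 0.4938, and (19−13)/(13−8) = 1.2000.
0.4938 < 1.2000, so cooperation is not sustainable.

Yes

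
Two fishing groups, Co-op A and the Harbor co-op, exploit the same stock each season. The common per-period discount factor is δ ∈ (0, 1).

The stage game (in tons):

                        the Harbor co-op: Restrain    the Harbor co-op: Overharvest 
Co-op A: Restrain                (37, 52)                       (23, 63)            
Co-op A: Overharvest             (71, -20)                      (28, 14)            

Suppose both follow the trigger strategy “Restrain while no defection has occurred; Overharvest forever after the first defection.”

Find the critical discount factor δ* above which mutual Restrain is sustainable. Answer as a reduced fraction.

Co-op A's threshold: (71−37)/(71−28) = 34/43.
the Harbor co-op's threshold: (63−52)/(63−14) = 11/49.
34/43 > 11/49, so Co-op A binds and δ* = 34/43.

34/43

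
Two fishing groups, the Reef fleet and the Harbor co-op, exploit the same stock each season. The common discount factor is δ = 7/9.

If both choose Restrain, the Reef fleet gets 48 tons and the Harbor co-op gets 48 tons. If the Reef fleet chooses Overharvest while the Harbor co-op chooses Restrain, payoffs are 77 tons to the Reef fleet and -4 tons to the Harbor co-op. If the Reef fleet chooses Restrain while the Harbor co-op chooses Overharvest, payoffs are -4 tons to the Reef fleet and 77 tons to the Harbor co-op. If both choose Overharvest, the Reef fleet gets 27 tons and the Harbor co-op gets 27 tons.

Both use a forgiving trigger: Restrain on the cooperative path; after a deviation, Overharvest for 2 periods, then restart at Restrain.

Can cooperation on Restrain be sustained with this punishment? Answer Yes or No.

Comparing payoff streams over the 3 periods until play realigns: cooperate → 48(1+δ+…+δ^2); deviate → 77 + 27(δ+…+δ^2).
Cooperation is sustained iff (48−27)(δ+…+δ^2) ≥ 77−48.
δ+…+δ^2 = 7/9·(1−(7/9)^2)/(1−7/9) = 1.3827, and (77−48)/(48−27) = 1.3810.
1.3827 ≥ 1.3810, so cooperation is sustainable.

Yes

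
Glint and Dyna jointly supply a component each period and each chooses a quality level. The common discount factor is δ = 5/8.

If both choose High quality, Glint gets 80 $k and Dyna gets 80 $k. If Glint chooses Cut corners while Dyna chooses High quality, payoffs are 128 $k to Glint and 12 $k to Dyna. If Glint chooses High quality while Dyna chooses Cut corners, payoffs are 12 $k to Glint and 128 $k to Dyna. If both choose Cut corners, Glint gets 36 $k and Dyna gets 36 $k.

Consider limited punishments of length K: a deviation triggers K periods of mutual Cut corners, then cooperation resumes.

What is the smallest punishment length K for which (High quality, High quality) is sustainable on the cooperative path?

Need Σ_{k=1}^{K} δ^k ≥ (128−80)/(80−36) = 1.0909 at δ = 5/8.
At K = 2 the sum is 1.0156 < 1.0909; at K = 3 it is 1.2598 ≥ 1.0909.
So the minimum punishment length is K = 3.

3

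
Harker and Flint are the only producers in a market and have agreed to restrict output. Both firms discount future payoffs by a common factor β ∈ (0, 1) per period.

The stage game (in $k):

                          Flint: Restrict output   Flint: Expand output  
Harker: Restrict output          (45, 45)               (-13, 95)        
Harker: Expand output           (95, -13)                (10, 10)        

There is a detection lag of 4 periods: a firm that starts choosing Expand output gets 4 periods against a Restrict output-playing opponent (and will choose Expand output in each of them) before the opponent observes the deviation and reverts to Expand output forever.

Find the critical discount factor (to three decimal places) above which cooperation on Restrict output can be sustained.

A deviator earns 95 for 4 periods, then 10 forever; cooperating earns 45 forever. Multiplying the IC by (1−β):
45 ≥ 95(1−β^4) + 10β^4, so 85·β^4 ≥ 50 and β^4 ≥ 10/17.
β ≥ (10/17)^(1/4) ≈ 0.876.

0.876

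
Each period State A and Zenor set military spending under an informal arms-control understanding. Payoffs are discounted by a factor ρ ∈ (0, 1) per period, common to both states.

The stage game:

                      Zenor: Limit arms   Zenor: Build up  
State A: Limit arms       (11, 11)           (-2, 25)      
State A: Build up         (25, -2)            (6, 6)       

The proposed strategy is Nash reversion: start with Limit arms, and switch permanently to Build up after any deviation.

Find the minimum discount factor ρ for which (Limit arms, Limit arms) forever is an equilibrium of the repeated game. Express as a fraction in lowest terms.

14/19

Cooperation forever yields 11 each period: 11/(1−ρ).
Deviating yields 25 once, then 6 forever: 25 + 6ρ/(1−ρ).
No profitable deviation requires 11/(1−ρ) ≥ 25 + 6ρ/(1−ρ).
Multiplying by (1−ρ): 11 ≥ 25(1−ρ) + 6ρ = 25 − 19ρ.
So 19ρ ≥ 14, i.e. ρ ≥ 14/19.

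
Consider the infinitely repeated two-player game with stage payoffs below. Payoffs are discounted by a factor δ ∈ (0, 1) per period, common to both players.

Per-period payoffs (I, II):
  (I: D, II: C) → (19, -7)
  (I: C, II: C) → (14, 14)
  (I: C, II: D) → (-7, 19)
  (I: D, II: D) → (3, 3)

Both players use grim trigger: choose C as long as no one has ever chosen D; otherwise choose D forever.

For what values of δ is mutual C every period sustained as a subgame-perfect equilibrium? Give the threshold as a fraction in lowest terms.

Cooperation forever yields 14 each period: 14/(1−δ).
Deviating yields 19 once, then 3 forever: 19 + 3δ/(1−δ).
No profitable deviation requires 14/(1−δ) ≥ 19 + 3δ/(1−δ).
Multiplying by (1−δ): 14 ≥ 19(1−δ) + 3δ = 19 − 16δ.
So 16δ ≥ 5, i.e. δ ≥ 5/16.

5/16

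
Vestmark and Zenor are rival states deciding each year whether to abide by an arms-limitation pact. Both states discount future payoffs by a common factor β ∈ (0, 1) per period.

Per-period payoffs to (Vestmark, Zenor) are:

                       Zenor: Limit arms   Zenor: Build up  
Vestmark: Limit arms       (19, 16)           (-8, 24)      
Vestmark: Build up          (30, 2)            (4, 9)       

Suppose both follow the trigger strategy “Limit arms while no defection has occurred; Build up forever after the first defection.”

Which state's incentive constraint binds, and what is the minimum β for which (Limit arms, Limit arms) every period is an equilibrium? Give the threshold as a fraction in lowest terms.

Zenor; β ≥ 8/15

Vestmark: cooperation gives 19 each period; deviation gives 30 once then 4 forever.
  19/(1−β) ≥ 30 + 4β/(1−β) ⇒ β ≥ 11/26.
Zenor: cooperation gives 16 each period; deviation gives 24 once then 9 forever.
  β ≥ 8/15.
Both must hold, so the binding constraint is Zenor's: β ≥ 8/15.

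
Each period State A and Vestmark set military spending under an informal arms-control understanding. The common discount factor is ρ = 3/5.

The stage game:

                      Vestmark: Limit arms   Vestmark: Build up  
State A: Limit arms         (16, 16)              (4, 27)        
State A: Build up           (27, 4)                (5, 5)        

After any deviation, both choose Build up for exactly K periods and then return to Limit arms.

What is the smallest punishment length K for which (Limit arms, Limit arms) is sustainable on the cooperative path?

3

IC: ρ(1−ρ^K)/(1−ρ) ≥ (27−16)/(16−5) = 1.
With ρ = 3/5: need 1 − ρ^K ≥ 1·(1−3/5)/(3/5), i.e. ρ^K ≤ 0.3333.
Since (3/5)^2 = 0.3600 and (3/5)^3 = 0.2160, the smallest such K is 3.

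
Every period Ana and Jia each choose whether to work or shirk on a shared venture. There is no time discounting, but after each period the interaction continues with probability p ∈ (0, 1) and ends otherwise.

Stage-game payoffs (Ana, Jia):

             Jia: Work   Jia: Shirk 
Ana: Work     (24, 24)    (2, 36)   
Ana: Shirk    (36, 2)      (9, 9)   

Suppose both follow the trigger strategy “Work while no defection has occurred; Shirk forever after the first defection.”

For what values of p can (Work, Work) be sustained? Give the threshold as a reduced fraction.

With no time discounting, the continuation probability p plays the role of the discount factor.
Grim-trigger IC: 24/(1−p) ≥ 36 + 9p/(1−p) ⇒ p ≥ (36−24)/(36−9) = 4/9.

4/9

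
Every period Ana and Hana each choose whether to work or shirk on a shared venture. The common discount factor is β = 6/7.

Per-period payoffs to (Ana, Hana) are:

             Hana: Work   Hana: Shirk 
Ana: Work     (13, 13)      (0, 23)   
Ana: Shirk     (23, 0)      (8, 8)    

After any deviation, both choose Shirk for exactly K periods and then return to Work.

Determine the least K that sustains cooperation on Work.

IC: β(1−β^K)/(1−β) ≥ (23−13)/(13−8) = 2.
With β = 6/7: need 1 − β^K ≥ 2·(1−6/7)/(6/7), i.e. β^K ≤ 0.6667.
Since (6/7)^2 = 0.7347 and (6/7)^3 = 0.6297, the smallest such K is 3.

3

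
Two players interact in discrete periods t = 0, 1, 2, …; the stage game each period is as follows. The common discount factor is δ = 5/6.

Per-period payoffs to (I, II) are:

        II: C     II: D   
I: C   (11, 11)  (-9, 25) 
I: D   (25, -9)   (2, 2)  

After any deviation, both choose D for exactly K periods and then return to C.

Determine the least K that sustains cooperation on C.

No profitable deviation requires (11−2)(δ+…+δ^K) ≥ 25−11, i.e. δ+…+δ^K ≥ 14/9 ≈ 1.5556.
With δ = 5/6, the partial sums are K=1: 0.8333, K=2: 1.5278, K=3: 2.1065.
K = 3 is the first length at which the sum reaches 1.5556.

3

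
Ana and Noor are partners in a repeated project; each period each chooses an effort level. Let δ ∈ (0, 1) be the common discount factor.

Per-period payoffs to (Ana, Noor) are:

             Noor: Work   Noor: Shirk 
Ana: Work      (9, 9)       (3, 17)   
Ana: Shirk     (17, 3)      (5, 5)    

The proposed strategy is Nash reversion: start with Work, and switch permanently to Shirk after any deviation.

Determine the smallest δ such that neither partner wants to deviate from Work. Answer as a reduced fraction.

2/3

Under grim trigger the critical discount factor is (T−C)/(T−P) with T = 17, C = 9, P = 5.
δ* = (17−9)/(17−5) = 8/12 = 2/3.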